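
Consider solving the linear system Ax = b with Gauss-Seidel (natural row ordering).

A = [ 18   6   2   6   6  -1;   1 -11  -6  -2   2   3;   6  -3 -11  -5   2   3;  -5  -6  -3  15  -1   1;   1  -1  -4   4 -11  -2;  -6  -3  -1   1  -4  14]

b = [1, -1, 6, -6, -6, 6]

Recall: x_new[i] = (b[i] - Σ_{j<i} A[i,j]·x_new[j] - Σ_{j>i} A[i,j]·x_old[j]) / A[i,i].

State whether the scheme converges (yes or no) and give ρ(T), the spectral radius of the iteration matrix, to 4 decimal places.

Write A = D+L+U with D = diag(18, -11, -11, 15, -11, 14).
GS T = -(D+L)⁻¹U: row 0 first, T[0,1] = -(6)/(18) = -0.3333; later rows by forward substitution.
  T[0,:] = [+0.0000, -0.3333, -0.1111, -0.3333, -0.3333, +0.0556]
  T[1,:] = [+0.0000, -0.0303, -0.5556, -0.2121, +0.1515, +0.2778]
  T[2,:] = [+0.0000, -0.1736, +0.0909, -0.5785, -0.0413, +0.2273]
  T[3,:] = [+0.0000, -0.1579, -0.2411, -0.3117, +0.0079, +0.1084]
  T[4,:] = [+0.0000, -0.0219, -0.0803, +0.0860, -0.0262, -0.2452]
  T[5,:] = [+0.0000, -0.1567, -0.1659, -0.1828, -0.1214, +0.0218]
|λ(T)| sorted: 0.5313, 0.3844, 0.2607, 0.0898, 0.0898, 0.0000.
ρ = 0.5313; 0.5313 < 1: convergent.

yes, ρ = 0.5313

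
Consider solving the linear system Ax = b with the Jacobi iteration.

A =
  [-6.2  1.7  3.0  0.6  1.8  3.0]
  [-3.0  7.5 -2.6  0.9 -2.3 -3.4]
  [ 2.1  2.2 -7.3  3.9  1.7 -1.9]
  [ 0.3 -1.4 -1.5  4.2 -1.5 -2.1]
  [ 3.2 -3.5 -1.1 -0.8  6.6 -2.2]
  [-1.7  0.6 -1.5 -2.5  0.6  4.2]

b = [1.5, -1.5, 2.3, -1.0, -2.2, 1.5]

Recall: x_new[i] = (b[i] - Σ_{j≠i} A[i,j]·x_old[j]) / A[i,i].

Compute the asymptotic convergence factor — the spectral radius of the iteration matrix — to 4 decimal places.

1.2041

A = D + L + U where D = diag(-6.2, 7.5, -7.3, 4.2, 6.6, 4.2).
T_J = -D⁻¹(L+U): T[1,5] = -(-3.4)/(7.5) = +0.4533; T[1,1] = 0.
  T[0,:] = [+0.0000  +0.2742  +0.4839  +0.0968  +0.2903  +0.4839]
  T[1,:] = [+0.4000  +0.0000  +0.3467  -0.1200  +0.3067  +0.4533]
  T[2,:] = [+0.2877  +0.3014  +0.0000  +0.5342  +0.2329  -0.2603]
  T[3,:] = [-0.0714  +0.3333  +0.3571  +0.0000  +0.3571  +0.5000]
  T[4,:] = [-0.4848  +0.5303  +0.1667  +0.1212  +0.0000  +0.3333]
  T[5,:] = [+0.4048  -0.1429  +0.3571  +0.5952  -0.1429  +0.0000]
|roots of det(T-λI)|: 1.2041, 0.5255, 0.5255, 0.3275, 0.3275, 0.0511.
ρ(T) = max|λ| = 1.2041; 1.2041 > 1: divergent.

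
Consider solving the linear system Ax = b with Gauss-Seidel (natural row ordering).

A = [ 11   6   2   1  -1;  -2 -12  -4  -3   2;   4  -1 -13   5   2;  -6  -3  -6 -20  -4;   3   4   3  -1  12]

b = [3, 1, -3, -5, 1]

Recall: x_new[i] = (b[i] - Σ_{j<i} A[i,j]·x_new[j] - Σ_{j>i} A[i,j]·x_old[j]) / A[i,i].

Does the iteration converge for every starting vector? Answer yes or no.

Split A = D + L + U, D = diag(11, -12, -13, -20, 12).
GS T = -(D+L)⁻¹U: row 0 first, T[0,1] = -(6)/(11) = -0.5455; later rows by forward substitution.
  T[0,:] = [+0.0000 -0.5455 -0.1818 -0.0909 +0.0909]
  T[1,:] = [+0.0000 +0.0909 -0.3030 -0.2348 +0.1515]
  T[2,:] = [+0.0000 -0.1748 -0.0326 +0.3747 +0.1702]
  T[3,:] = [+0.0000 +0.2024 +0.1098 -0.0499 -0.3010]
  T[4,:] = [+0.0000 +0.1666 +0.1638 +0.0032 -0.1409]
moduli |λ_i(T)| = 0.5001, 0.2124, 0.2124, 0.1549, 0.0000.
ρ = 0.5001; 0.5001 < 1: convergent.

yes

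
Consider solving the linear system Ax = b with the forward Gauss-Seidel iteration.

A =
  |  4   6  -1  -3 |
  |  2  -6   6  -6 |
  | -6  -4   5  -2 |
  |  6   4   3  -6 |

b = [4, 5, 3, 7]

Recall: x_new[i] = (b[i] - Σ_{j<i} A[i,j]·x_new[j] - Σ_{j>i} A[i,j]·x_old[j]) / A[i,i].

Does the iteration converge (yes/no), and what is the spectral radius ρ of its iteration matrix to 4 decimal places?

no, ρ = 1.6996

A = D + L + U where D = diag(4, -6, 5, -6).
T_GS = -(D+L)⁻¹U: row 0 first, T[0,2] = -(-1)/(4) = +0.2500; later rows by forward substitution.
  T[0,:] = [+0.0000  -1.5000  +0.2500  +0.7500]
  T[1,:] = [+0.0000  -0.5000  +1.0833  -0.7500]
  T[2,:] = [+0.0000  -2.2000  +1.1667  +0.7000]
  T[3,:] = [+0.0000  -2.9333  +1.5556  +0.6000]
|roots of det(T-λI)|: 1.6996, 0.8488, 0.4159, 0.0000.
ρ(T) = max|λ| = 1.6996; 1.6996 > 1 ⇒ diverges.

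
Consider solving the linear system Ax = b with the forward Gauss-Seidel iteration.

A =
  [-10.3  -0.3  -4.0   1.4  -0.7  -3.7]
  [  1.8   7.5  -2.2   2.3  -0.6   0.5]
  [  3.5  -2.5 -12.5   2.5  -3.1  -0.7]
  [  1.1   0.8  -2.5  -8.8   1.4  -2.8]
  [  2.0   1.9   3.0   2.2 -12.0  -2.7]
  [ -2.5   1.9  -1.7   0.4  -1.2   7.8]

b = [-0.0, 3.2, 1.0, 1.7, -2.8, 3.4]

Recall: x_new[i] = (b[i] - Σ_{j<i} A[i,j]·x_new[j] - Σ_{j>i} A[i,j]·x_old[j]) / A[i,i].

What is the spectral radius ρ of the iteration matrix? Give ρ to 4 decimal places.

0.5204

Split A = D + L + U, D = diag(-10.3, 7.5, -12.5, -8.8, -12, 7.8).
Gauss-Seidel: T = -(D+L)⁻¹U, row 0 first, T[0,4] = -(-0.7)/(-10.3) = -0.0680; later rows by forward substitution.
  T[0,:] = [+0.0000  -0.0291  -0.3883  +0.1359  -0.0680  -0.3592]
  T[1,:] = [+0.0000  +0.0070  +0.3865  -0.3393  +0.0963  +0.0195]
  T[2,:] = [+0.0000  -0.0096  -0.1860  +0.3059  -0.2863  -0.1605]
  T[3,:] = [+0.0000  -0.0003  +0.0394  -0.1008  +0.2407  -0.3157]
  T[4,:] = [+0.0000  -0.0062  -0.0428  +0.0269  -0.0235  -0.3798]
  T[5,:] = [+0.0000  -0.0141  -0.2678  +0.2022  -0.1236  -0.1971]
moduli |λ_i(T)| = 0.5204, 0.2162, 0.2162, 0.0896, 0.0090, 0.0000.
ρ(T) = max|λ| = 0.5204; 0.5204 < 1: convergent.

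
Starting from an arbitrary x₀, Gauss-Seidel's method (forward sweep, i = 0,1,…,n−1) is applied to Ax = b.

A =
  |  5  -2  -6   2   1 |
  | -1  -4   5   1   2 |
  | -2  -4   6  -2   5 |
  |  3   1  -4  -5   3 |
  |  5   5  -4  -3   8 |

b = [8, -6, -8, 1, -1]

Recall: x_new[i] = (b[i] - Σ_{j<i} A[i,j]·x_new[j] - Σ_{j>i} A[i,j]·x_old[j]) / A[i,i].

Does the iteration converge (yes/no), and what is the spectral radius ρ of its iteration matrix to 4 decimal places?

no, ρ = 1.2703

Diagonal D = diag(5, -4, 6, -5, 8); L, U strict lower/upper.
GS T = -(D+L)⁻¹U: row 0 first, T[0,1] = -(-2)/(5) = +0.4000; later rows by forward substitution.
  T[0,:] = [+0.0000  +0.4000  +1.2000  -0.4000  -0.2000]
  T[1,:] = [+0.0000  -0.1000  +0.9500  +0.3500  +0.5500]
  T[2,:] = [+0.0000  +0.0667  +1.0333  +0.4333  -0.5333]
  T[3,:] = [+0.0000  +0.1667  +0.0833  -0.5167  +1.0167]
  T[4,:] = [+0.0000  -0.0917  -0.7958  +0.0542  -0.1042]
moduli |λ_i(T)| = 1.2703, 0.8954, 0.2677, 0.2053, 0.0000.
ρ = 1.2703; 1.2703 > 1 ⇒ diverges.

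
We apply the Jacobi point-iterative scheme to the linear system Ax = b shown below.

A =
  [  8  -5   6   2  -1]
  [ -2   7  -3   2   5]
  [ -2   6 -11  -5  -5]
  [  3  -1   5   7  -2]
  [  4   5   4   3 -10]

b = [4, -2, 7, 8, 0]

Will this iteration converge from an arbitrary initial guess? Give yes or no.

no

Split A = D + L + U, D = diag(8, 7, -11, 7, -10).
Jacobi: T = -D⁻¹(L+U), T[4,0] = -(4)/(-10) = +0.4000; T[4,4] = 0.
  T[0,:] = [+0.0000 +0.6250 -0.7500 -0.2500 +0.1250]
  T[1,:] = [+0.2857 +0.0000 +0.4286 -0.2857 -0.7143]
  T[2,:] = [-0.1818 +0.5455 +0.0000 -0.4545 -0.4545]
  T[3,:] = [-0.4286 +0.1429 -0.7143 +0.0000 +0.2857]
  T[4,:] = [+0.4000 +0.5000 +0.4000 +0.3000 +0.0000]
|λ(T)| sorted: 1.1369, 0.5762, 0.5762, 0.4669, 0.3044.
ρ(T) = max|λ| = 1.1369; 1.1369 > 1: divergent.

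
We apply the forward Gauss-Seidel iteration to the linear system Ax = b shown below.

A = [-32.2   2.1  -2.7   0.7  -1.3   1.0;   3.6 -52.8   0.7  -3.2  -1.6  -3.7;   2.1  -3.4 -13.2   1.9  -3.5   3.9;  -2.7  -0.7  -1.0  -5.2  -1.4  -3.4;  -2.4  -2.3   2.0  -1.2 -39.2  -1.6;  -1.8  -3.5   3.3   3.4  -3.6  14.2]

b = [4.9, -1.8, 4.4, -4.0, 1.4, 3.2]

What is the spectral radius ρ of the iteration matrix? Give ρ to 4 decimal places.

0.2043

Let D = diag(-32.2, -52.8, -13.2, -5.2, -39.2, 14.2); L, U the strict triangles.
GS T = -(D+L)⁻¹U: row 0 first, T[0,3] = -(0.7)/(-32.2) = +0.0217; later rows by forward substitution.
  T[0,:] = [+0.0000 +0.0652 -0.0839 +0.0217 -0.0404 +0.0311]
  T[1,:] = [+0.0000 +0.0044 +0.0075 -0.0591 -0.0331 -0.0680]
  T[2,:] = [+0.0000 +0.0092 -0.0153 +0.1626 -0.2631 +0.3179]
  T[3,:] = [+0.0000 -0.0362 +0.0455 -0.0346 -0.1932 -0.7220]
  T[4,:] = [+0.0000 -0.0027 +0.0025 +0.0115 -0.0031 -0.0004]
  T[5,:] = [+0.0000 +0.0152 -0.0155 -0.0384 +0.0934 +0.0861]
moduli |λ_i(T)| = 0.2043, 0.1488, 0.0422, 0.0157, 0.0086, 0.0000.
ρ(T) = max|λ| = 0.2043; 0.2043 < 1 ⇒ converges.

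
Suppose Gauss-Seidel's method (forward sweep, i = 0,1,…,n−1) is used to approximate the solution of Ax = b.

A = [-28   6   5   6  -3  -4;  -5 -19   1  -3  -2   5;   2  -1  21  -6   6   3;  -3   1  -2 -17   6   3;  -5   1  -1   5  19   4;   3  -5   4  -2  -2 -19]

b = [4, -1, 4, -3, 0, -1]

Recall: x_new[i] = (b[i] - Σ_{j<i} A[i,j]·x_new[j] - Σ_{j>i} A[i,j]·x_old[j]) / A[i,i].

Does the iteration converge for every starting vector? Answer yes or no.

yes

Diagonal D = diag(-28, -19, 21, -17, 19, -19); L, U strict lower/upper.
GS T = -(D+L)⁻¹U: row 0 first, T[0,2] = -(5)/(-28) = +0.1786; later rows by forward substitution.
  T[0,:] = [+0.0000  +0.2143  +0.1786  +0.2143  -0.1071  -0.1429]
  T[1,:] = [+0.0000  -0.0564  +0.0056  -0.2143  -0.0771  +0.3008]
  T[2,:] = [+0.0000  -0.0231  -0.0167  +0.2551  -0.2792  -0.1149]
  T[3,:] = [+0.0000  -0.0384  -0.0292  -0.0804  +0.4002  +0.2329]
  T[4,:] = [+0.0000  +0.0683  +0.0535  +0.1023  -0.1441  -0.3313]
  T[5,:] = [+0.0000  +0.0407  +0.0206  +0.1416  -0.0824  -0.1155]
eigenvalue magnitudes: 0.5068, 0.1132, 0.1132, 0.0763, 0.0763, 0.0000.
ρ(T) = max|λ| = 0.5068; 0.5068 < 1, so it converges for any x₀.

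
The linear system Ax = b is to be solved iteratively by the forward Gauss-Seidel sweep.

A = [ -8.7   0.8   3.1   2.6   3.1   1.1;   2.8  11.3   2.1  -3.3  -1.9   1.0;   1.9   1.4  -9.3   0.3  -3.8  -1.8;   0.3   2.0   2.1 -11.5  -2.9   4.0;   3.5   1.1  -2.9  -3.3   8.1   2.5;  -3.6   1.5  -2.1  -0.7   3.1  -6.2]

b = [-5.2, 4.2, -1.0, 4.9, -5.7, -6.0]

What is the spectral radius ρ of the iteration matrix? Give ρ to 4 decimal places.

0.7506

Diagonal D = diag(-8.7, 11.3, -9.3, -11.5, 8.1, -6.2); L, U strict lower/upper.
GS T = -(D+L)⁻¹U: row 0 first, T[0,2] = -(3.1)/(-8.7) = +0.3563; later rows by forward substitution.
  T[0,:] = [+0.0000 +0.0920 +0.3563 +0.2989 +0.3563 +0.1264]
  T[1,:] = [+0.0000 -0.0228 -0.2741 +0.2180 +0.0798 -0.1198]
  T[2,:] = [+0.0000 +0.0154 +0.0315 +0.1261 -0.3238 -0.1858]
  T[3,:] = [+0.0000 +0.0012 -0.0326 +0.0687 -0.2881 +0.2964]
  T[4,:] = [+0.0000 -0.0306 -0.1187 -0.0856 -0.3981 -0.2928]
  T[5,:] = [+0.0000 -0.0796 -0.3396 -0.2141 -0.2444 -0.2193]
moduli |λ_i(T)| = 0.7506, 0.3208, 0.3208, 0.1201, 0.0027, 0.0000.
ρ = 0.7506; 0.7506 < 1, so it converges for any x₀.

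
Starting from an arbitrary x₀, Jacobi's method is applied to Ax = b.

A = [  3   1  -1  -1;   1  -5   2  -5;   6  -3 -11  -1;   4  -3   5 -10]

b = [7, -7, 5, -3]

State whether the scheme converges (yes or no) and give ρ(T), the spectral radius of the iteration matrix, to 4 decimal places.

Split A = D + L + U, D = diag(3, -5, -11, -10).
T_J = -D⁻¹(L+U): T[1,2] = -(2)/(-5) = +0.4000; T[1,1] = 0.
  T[0,:] = [+0.0000, -0.3333, +0.3333, +0.3333]
  T[1,:] = [+0.2000, +0.0000, +0.4000, -1.0000]
  T[2,:] = [+0.5455, -0.2727, +0.0000, -0.0909]
  T[3,:] = [+0.4000, -0.3000, +0.5000, +0.0000]
|roots of det(T-λI)|: 0.8709, 0.4207, 0.4207, 0.3893.
ρ(T) = max|λ| = 0.8709; 0.8709 < 1, so it converges for any x₀.

yes, ρ = 0.8709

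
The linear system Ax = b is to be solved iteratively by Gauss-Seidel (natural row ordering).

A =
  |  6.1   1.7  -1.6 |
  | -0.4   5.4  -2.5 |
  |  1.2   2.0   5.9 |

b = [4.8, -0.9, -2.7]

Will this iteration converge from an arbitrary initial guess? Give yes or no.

Split A = D + L + U, D = diag(6.1, 5.4, 5.9).
Gauss-Seidel: T = -(D+L)⁻¹U, row 0 first, T[0,1] = -(1.7)/(6.1) = -0.2787; later rows by forward substitution.
  T[0,:] = [+0.0000, -0.2787, +0.2623]
  T[1,:] = [+0.0000, -0.0206, +0.4824]
  T[2,:] = [+0.0000, +0.0637, -0.2169]
|roots of det(T-λI)|: 0.3196, 0.0821, 0.0000.
ρ = 0.3196; 0.3196 < 1, so it converges for any x₀.

yes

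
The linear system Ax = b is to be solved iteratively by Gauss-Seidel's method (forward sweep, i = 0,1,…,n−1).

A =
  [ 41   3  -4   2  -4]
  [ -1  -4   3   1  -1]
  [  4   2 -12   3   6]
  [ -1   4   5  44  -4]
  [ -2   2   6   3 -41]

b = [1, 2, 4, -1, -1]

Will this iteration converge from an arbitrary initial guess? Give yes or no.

Let D = diag(41, -4, -12, 44, -41); L, U the strict triangles.
T_GS = -(D+L)⁻¹U: row 0 first, T[0,2] = -(-4)/(41) = +0.0976; later rows by forward substitution.
  T[0,:] = [+0.0000  -0.0732  +0.0976  -0.0488  +0.0976]
  T[1,:] = [+0.0000  +0.0183  +0.7256  +0.2622  -0.2744]
  T[2,:] = [+0.0000  -0.0213  +0.1535  +0.2774  +0.4868]
  T[3,:] = [+0.0000  -0.0009  -0.0812  -0.0565  +0.0628]
  T[4,:] = [+0.0000  +0.0013  +0.0472  +0.0516  +0.0577]
|roots of det(T-λI)|: 0.1642, 0.1093, 0.1093, 0.0310, 0.0000.
ρ(T) = max|λ| = 0.1642; 0.1642 < 1 ⇒ converges.

yes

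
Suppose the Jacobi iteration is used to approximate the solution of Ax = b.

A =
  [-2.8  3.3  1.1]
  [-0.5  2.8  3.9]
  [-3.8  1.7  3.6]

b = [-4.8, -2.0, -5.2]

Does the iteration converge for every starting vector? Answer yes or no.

no

A = D + L + U where D = diag(-2.8, 2.8, 3.6).
Jacobi T = -D⁻¹(L+U): T[1,2] = -(3.9)/(2.8) = -1.3929; T[1,1] = 0.
  T[0,:] = [+0.0000, +1.1786, +0.3929]
  T[1,:] = [+0.1786, +0.0000, -1.3929]
  T[2,:] = [+1.0556, -0.4722, +0.0000]
moduli |λ_i(T)| = 1.5551, 1.0656, 1.0656.
ρ(T) = max|λ| = 1.5551; 1.5551 > 1 ⇒ diverges.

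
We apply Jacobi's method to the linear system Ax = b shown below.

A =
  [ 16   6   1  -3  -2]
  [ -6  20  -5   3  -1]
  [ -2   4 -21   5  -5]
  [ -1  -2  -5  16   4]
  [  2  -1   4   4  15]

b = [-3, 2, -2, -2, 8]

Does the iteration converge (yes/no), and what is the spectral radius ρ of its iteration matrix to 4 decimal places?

Write A = D+L+U with D = diag(16, 20, -21, 16, 15).
Jacobi T = -D⁻¹(L+U): T[1,3] = -(3)/(20) = -0.1500; T[1,1] = 0.
  T[0,:] = [+0.0000  -0.3750  -0.0625  +0.1875  +0.1250]
  T[1,:] = [+0.3000  +0.0000  +0.2500  -0.1500  +0.0500]
  T[2,:] = [-0.0952  +0.1905  +0.0000  +0.2381  -0.2381]
  T[3,:] = [+0.0625  +0.1250  +0.3125  +0.0000  -0.2500]
  T[4,:] = [-0.1333  +0.0667  -0.2667  -0.2667  +0.0000]
|roots of det(T-λI)|: 0.5264, 0.2524, 0.2524, 0.2254, 0.1991.
ρ(T) = max|λ| = 0.5264; 0.5264 < 1 ⇒ converges.

yes, ρ = 0.5264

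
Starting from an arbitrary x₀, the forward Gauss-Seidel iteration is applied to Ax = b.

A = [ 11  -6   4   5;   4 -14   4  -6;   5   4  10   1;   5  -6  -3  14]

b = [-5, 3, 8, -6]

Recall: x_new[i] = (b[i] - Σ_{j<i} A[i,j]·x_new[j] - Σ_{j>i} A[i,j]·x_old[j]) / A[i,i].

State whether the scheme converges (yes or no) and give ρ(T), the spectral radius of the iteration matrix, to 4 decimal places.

Split A = D + L + U, D = diag(11, -14, 10, 14).
Gauss-Seidel: T = -(D+L)⁻¹U, row 0 first, T[0,2] = -(4)/(11) = -0.3636; later rows by forward substitution.
  T[0,:] = [+0.0000 +0.5455 -0.3636 -0.4545]
  T[1,:] = [+0.0000 +0.1558 +0.1818 -0.5584]
  T[2,:] = [+0.0000 -0.3351 +0.1091 +0.3506]
  T[3,:] = [+0.0000 -0.1998 +0.2312 -0.0019]
moduli |λ_i(T)| = 0.5103, 0.1897, 0.0575, 0.0000.
spectral radius ρ = 0.5103; 0.5103 < 1, so it converges for any x₀.

yes, ρ = 0.5103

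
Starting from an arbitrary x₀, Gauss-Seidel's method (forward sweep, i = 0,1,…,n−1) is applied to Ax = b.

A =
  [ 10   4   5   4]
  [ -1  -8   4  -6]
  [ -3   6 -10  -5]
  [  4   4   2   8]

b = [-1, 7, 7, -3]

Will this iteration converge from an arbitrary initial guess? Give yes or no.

Diagonal D = diag(10, -8, -10, 8); L, U strict lower/upper.
GS T = -(D+L)⁻¹U: row 0 first, T[0,1] = -(4)/(10) = -0.4000; later rows by forward substitution.
  T[0,:] = [+0.0000, -0.4000, -0.5000, -0.4000]
  T[1,:] = [+0.0000, +0.0500, +0.5625, -0.7000]
  T[2,:] = [+0.0000, +0.1500, +0.4875, -0.8000]
  T[3,:] = [+0.0000, +0.1375, -0.1531, +0.7500]
|eigenvalues of T|: 0.8384, 0.5563, 0.1072, 0.0000.
ρ = 0.8384; 0.8384 < 1: convergent.

yes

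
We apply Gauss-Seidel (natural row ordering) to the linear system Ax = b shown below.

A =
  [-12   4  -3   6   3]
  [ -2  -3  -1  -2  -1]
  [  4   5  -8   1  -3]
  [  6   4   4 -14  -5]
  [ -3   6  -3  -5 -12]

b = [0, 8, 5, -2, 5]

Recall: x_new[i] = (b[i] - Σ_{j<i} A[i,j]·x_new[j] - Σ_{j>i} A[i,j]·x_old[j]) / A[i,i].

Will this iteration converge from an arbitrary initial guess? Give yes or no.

yes

Split A = D + L + U, D = diag(-12, -3, -8, -14, -12).
T_GS = -(D+L)⁻¹U: row 0 first, T[0,2] = -(-3)/(-12) = -0.2500; later rows by forward substitution.
  T[0,:] = [+0.0000  +0.3333  -0.2500  +0.5000  +0.2500]
  T[1,:] = [+0.0000  -0.2222  -0.1667  -1.0000  -0.5000]
  T[2,:] = [+0.0000  +0.0278  -0.2292  -0.2500  -0.5625]
  T[3,:] = [+0.0000  +0.0873  -0.2202  -0.1429  -0.5536]
  T[4,:] = [+0.0000  -0.2378  +0.1282  -0.5030  +0.0588]
|λ(T)| sorted: 0.8298, 0.2164, 0.2164, 0.0319, 0.0000.
spectral radius ρ = 0.8298; 0.8298 < 1 ⇒ converges.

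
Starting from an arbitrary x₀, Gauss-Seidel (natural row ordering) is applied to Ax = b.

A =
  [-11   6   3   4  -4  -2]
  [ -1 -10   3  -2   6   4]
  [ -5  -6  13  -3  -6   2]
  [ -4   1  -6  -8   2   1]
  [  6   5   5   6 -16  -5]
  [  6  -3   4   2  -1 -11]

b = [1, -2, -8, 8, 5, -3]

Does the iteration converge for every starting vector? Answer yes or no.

Write A = D+L+U with D = diag(-11, -10, 13, -8, -16, -11).
Gauss-Seidel: T = -(D+L)⁻¹U, row 0 first, T[0,2] = -(3)/(-11) = +0.2727; later rows by forward substitution.
  T[0,:] = [+0.0000 +0.5455 +0.2727 +0.3636 -0.3636 -0.1818]
  T[1,:] = [+0.0000 -0.0545 +0.2727 -0.2364 +0.6364 +0.4182]
  T[2,:] = [+0.0000 +0.1846 +0.2308 +0.2615 +0.6154 -0.0308]
  T[3,:] = [+0.0000 -0.4180 -0.2753 -0.4075 +0.0498 +0.2913]
  T[4,:] = [+0.0000 +0.0884 +0.1564 -0.0086 +0.2735 -0.1504]
  T[5,:] = [+0.0000 +0.2955 +0.0940 +0.2846 -0.1639 -0.1578]
moduli |λ_i(T)| = 0.8807, 0.6648, 0.1956, 0.1185, 0.1185, 0.0000.
ρ = 0.8807; 0.8807 < 1 ⇒ converges.

yes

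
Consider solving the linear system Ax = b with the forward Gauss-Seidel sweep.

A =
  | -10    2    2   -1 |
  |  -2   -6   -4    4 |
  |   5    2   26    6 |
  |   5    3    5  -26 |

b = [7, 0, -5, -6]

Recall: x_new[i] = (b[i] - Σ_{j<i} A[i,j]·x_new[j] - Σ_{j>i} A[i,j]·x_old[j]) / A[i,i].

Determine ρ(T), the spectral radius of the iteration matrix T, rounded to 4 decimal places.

Let D = diag(-10, -6, 26, -26); L, U the strict triangles.
T_GS = -(D+L)⁻¹U: row 0 first, T[0,2] = -(2)/(-10) = +0.2000; later rows by forward substitution.
  T[0,:] = [+0.0000, +0.2000, +0.2000, -0.1000]
  T[1,:] = [+0.0000, -0.0667, -0.7333, +0.7000]
  T[2,:] = [+0.0000, -0.0333, +0.0179, -0.2654]
  T[3,:] = [+0.0000, +0.0244, -0.0427, +0.0105]
moduli |λ_i(T)| = 0.2596, 0.1510, 0.1510, 0.0000.
ρ(T) = max|λ| = 0.2596; 0.2596 < 1, so it converges for any x₀.

0.2596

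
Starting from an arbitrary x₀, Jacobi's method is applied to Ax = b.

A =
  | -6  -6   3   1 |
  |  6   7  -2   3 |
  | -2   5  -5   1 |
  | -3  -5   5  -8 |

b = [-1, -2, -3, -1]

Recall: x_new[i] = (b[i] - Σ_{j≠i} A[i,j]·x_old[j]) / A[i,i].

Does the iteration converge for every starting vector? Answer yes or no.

no

A = D + L + U where D = diag(-6, 7, -5, -8).
Jacobi: T = -D⁻¹(L+U), T[0,1] = -(-6)/(-6) = -1.0000; T[0,0] = 0.
  T[0,:] = [+0.0000  -1.0000  +0.5000  +0.1667]
  T[1,:] = [-0.8571  +0.0000  +0.2857  -0.4286]
  T[2,:] = [-0.4000  +1.0000  +0.0000  +0.2000]
  T[3,:] = [-0.3750  -0.6250  +0.6250  +0.0000]
|eigenvalues of T|: 1.3449, 0.8014, 0.8014, 0.0751.
spectral radius ρ = 1.3449; 1.3449 > 1, so it fails to converge.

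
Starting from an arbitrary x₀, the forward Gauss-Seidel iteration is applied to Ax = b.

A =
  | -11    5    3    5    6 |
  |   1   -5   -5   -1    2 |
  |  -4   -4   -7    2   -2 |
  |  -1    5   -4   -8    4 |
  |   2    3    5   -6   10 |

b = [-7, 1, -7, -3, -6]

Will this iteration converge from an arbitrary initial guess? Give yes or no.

A = D + L + U where D = diag(-11, -5, -7, -8, 10).
Gauss-Seidel: T = -(D+L)⁻¹U, row 0 first, T[0,1] = -(5)/(-11) = +0.4545; later rows by forward substitution.
  T[0,:] = [+0.0000  +0.4545  +0.2727  +0.4545  +0.5455]
  T[1,:] = [+0.0000  +0.0909  -0.9455  -0.1091  +0.5091]
  T[2,:] = [+0.0000  -0.3117  +0.3844  +0.0883  -0.8883]
  T[3,:] = [+0.0000  +0.1558  -0.8172  -0.1692  +1.1942]
  T[4,:] = [+0.0000  +0.1312  -0.4534  -0.2038  +0.8988]
|eigenvalues of T|: 1.2934, 0.3844, 0.1616, 0.1616, 0.0000.
spectral radius ρ = 1.2934; 1.2934 > 1: divergent.

no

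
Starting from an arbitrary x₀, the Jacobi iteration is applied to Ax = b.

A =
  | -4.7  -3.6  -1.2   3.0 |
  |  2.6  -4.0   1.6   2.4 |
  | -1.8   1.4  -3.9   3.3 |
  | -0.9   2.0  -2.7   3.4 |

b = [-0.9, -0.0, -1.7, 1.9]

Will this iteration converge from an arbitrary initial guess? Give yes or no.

Let D = diag(-4.7, -4, -3.9, 3.4); L, U the strict triangles.
T_J = -D⁻¹(L+U): T[2,0] = -(-1.8)/(-3.9) = -0.4615; T[2,2] = 0.
  T[0,:] = [+0.0000 -0.7660 -0.2553 +0.6383]
  T[1,:] = [+0.6500 +0.0000 +0.4000 +0.6000]
  T[2,:] = [-0.4615 +0.3590 +0.0000 +0.8462]
  T[3,:] = [+0.2647 -0.5882 +0.7941 +0.0000]
moduli |λ_i(T)| = 1.1468, 0.8840, 0.8840, 0.7893.
ρ(T) = max|λ| = 1.1468; 1.1468 > 1: divergent.

no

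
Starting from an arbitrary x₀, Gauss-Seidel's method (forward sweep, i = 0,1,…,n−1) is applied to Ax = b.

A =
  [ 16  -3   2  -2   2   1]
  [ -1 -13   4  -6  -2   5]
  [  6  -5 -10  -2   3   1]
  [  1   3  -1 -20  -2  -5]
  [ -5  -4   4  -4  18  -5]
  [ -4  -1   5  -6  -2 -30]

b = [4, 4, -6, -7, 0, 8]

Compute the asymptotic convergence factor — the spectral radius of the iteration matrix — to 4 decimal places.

Diagonal D = diag(16, -13, -10, -20, 18, -30); L, U strict lower/upper.
GS T = -(D+L)⁻¹U: row 0 first, T[0,2] = -(2)/(16) = -0.1250; later rows by forward substitution.
  T[0,:] = [+0.0000, +0.1875, -0.1250, +0.1250, -0.1250, -0.0625]
  T[1,:] = [+0.0000, -0.0144, +0.3173, -0.4712, -0.1442, +0.3894]
  T[2,:] = [+0.0000, +0.1197, -0.2337, +0.1106, +0.2971, -0.1322]
  T[3,:] = [+0.0000, +0.0012, +0.0530, -0.0700, -0.1427, -0.1881]
  T[4,:] = [+0.0000, +0.0225, +0.0995, -0.1101, -0.1645, +0.3345]
  T[5,:] = [+0.0000, -0.0063, -0.0501, +0.0388, +0.1105, -0.0114]
|λ(T)| sorted: 0.5298, 0.1493, 0.1200, 0.1200, 0.0375, 0.0000.
ρ = 0.5298; 0.5298 < 1: convergent.

0.5298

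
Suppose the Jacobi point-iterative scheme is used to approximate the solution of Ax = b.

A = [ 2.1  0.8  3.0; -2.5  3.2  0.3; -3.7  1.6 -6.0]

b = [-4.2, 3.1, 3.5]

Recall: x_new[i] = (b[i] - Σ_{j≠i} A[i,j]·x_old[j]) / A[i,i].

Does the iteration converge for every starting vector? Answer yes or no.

A = D + L + U where D = diag(2.1, 3.2, -6).
Jacobi T = -D⁻¹(L+U): T[1,0] = -(-2.5)/(3.2) = +0.7812; T[1,1] = 0.
  T[0,:] = [+0.0000, -0.3810, -1.4286]
  T[1,:] = [+0.7812, +0.0000, -0.0938]
  T[2,:] = [-0.6167, +0.2667, +0.0000]
eigenvalue magnitudes: 0.9466, 0.5811, 0.5811.
spectral radius ρ = 0.9466; 0.9466 < 1: convergent.

yes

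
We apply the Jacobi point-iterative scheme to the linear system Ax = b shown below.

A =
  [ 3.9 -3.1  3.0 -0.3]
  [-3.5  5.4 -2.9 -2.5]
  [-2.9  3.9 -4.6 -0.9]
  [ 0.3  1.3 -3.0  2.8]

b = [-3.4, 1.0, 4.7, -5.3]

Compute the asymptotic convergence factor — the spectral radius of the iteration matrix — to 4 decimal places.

A = D + L + U where D = diag(3.9, 5.4, -4.6, 2.8).
Jacobi: T = -D⁻¹(L+U), T[0,1] = -(-3.1)/(3.9) = +0.7949; T[0,0] = 0.
  T[0,:] = [+0.0000 +0.7949 -0.7692 +0.0769]
  T[1,:] = [+0.6481 +0.0000 +0.5370 +0.4630]
  T[2,:] = [-0.6304 +0.8478 +0.0000 -0.1957]
  T[3,:] = [-0.1071 -0.4643 +1.0714 +0.0000]
|roots of det(T-λI)|: 1.1588, 0.7759, 0.3077, 0.0752.
ρ(T) = max|λ| = 1.1588; 1.1588 > 1 ⇒ diverges.

1.1588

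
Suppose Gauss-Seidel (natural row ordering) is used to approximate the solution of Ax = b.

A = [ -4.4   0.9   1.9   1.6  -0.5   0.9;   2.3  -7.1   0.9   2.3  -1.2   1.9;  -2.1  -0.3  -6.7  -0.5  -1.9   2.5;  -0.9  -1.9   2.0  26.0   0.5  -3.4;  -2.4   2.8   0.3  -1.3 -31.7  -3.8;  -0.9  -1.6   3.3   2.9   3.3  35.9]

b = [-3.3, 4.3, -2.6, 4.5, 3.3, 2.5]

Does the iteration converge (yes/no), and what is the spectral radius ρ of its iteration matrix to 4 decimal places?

Diagonal D = diag(-4.4, -7.1, -6.7, 26, -31.7, 35.9); L, U strict lower/upper.
Gauss-Seidel: T = -(D+L)⁻¹U, row 0 first, T[0,4] = -(-0.5)/(-4.4) = -0.1136; later rows by forward substitution.
  T[0,:] = [+0.0000, +0.2045, +0.4318, +0.3636, -0.1136, +0.2045]
  T[1,:] = [+0.0000, +0.0663, +0.2666, +0.4417, -0.2058, +0.3339]
  T[2,:] = [+0.0000, -0.0671, -0.1473, -0.2084, -0.2387, +0.2941]
  T[3,:] = [+0.0000, +0.0171, +0.0458, +0.0609, -0.0198, +0.1396]
  T[4,:] = [+0.0000, -0.0110, -0.0124, +0.0070, -0.0110, -0.1088]
  T[5,:] = [+0.0000, +0.0139, +0.0337, +0.0424, +0.0125, -0.0083]
moduli |λ_i(T)| = 0.1595, 0.1193, 0.1193, 0.0097, 0.0051, 0.0000.
ρ = 0.1595; 0.1595 < 1, so it converges for any x₀.

yes, ρ = 0.1595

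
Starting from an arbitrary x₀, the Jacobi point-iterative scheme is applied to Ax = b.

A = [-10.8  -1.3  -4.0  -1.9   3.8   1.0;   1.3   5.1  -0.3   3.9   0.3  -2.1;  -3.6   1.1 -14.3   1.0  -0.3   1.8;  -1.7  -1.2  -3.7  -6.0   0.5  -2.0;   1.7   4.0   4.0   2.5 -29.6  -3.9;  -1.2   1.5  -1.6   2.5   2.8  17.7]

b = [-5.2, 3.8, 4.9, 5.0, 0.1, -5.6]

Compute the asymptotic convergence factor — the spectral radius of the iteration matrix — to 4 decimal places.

0.6053

Write A = D+L+U with D = diag(-10.8, 5.1, -14.3, -6, -29.6, 17.7).
Jacobi T = -D⁻¹(L+U): T[0,1] = -(-1.3)/(-10.8) = -0.1204; T[0,0] = 0.
  T[0,:] = [+0.0000  -0.1204  -0.3704  -0.1759  +0.3519  +0.0926]
  T[1,:] = [-0.2549  +0.0000  +0.0588  -0.7647  -0.0588  +0.4118]
  T[2,:] = [-0.2517  +0.0769  +0.0000  +0.0699  -0.0210  +0.1259]
  T[3,:] = [-0.2833  -0.2000  -0.6167  +0.0000  +0.0833  -0.3333]
  T[4,:] = [+0.0574  +0.1351  +0.1351  +0.0845  +0.0000  -0.1318]
  T[5,:] = [+0.0678  -0.0847  +0.0904  -0.1412  -0.1582  +0.0000]
|eigenvalues of T|: 0.6053, 0.3825, 0.3825, 0.2903, 0.1005, 0.0612.
ρ(T) = max|λ| = 0.6053; 0.6053 < 1 ⇒ converges.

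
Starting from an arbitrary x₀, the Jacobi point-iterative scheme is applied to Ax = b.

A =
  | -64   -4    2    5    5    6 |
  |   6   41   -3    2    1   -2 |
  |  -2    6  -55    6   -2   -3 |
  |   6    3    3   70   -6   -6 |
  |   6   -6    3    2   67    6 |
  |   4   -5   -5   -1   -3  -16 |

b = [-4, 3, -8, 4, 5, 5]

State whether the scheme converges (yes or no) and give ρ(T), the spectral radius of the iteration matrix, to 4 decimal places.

yes, ρ = 0.2408

Write A = D+L+U with D = diag(-64, 41, -55, 70, 67, -16).
Jacobi T = -D⁻¹(L+U): T[3,5] = -(-6)/(70) = +0.0857; T[3,3] = 0.
  T[0,:] = [+0.0000 -0.0625 +0.0312 +0.0781 +0.0781 +0.0938]
  T[1,:] = [-0.1463 +0.0000 +0.0732 -0.0488 -0.0244 +0.0488]
  T[2,:] = [-0.0364 +0.1091 +0.0000 +0.1091 -0.0364 -0.0545]
  T[3,:] = [-0.0857 -0.0429 -0.0429 +0.0000 +0.0857 +0.0857]
  T[4,:] = [-0.0896 +0.0896 -0.0448 -0.0299 +0.0000 -0.0896]
  T[5,:] = [+0.2500 -0.3125 -0.3125 -0.0625 -0.1875 +0.0000]
|roots of det(T-λI)|: 0.2408, 0.1976, 0.1560, 0.1560, 0.1225, 0.0423.
spectral radius ρ = 0.2408; 0.2408 < 1, so it converges for any x₀.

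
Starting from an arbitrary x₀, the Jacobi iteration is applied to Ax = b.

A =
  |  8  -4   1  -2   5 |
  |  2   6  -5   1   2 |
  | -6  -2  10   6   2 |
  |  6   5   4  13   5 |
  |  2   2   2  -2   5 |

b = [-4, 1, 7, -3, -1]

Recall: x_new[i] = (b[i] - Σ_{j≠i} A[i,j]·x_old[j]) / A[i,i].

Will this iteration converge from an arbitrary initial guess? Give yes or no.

no

Let D = diag(8, 6, 10, 13, 5); L, U the strict triangles.
Jacobi T = -D⁻¹(L+U): T[1,4] = -(2)/(6) = -0.3333; T[1,1] = 0.
  T[0,:] = [+0.0000 +0.5000 -0.1250 +0.2500 -0.6250]
  T[1,:] = [-0.3333 +0.0000 +0.8333 -0.1667 -0.3333]
  T[2,:] = [+0.6000 +0.2000 +0.0000 -0.6000 -0.2000]
  T[3,:] = [-0.4615 -0.3846 -0.3077 +0.0000 -0.3846]
  T[4,:] = [-0.4000 -0.4000 -0.4000 +0.4000 +0.0000]
moduli |λ_i(T)| = 1.1545, 0.7434, 0.7434, 0.2898, 0.2898.
spectral radius ρ = 1.1545; 1.1545 > 1 ⇒ diverges.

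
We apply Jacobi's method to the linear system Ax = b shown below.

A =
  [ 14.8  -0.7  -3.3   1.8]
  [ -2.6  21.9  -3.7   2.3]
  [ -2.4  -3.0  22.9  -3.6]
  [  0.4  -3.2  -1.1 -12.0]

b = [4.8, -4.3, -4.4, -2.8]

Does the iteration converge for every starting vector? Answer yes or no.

yes

Let D = diag(14.8, 21.9, 22.9, -12); L, U the strict triangles.
Jacobi T = -D⁻¹(L+U): T[0,2] = -(-3.3)/(14.8) = +0.2230; T[0,0] = 0.
  T[0,:] = [+0.0000 +0.0473 +0.2230 -0.1216]
  T[1,:] = [+0.1187 +0.0000 +0.1689 -0.1050]
  T[2,:] = [+0.1048 +0.1310 +0.0000 +0.1572]
  T[3,:] = [+0.0333 -0.2667 -0.0917 +0.0000]
eigenvalue magnitudes: 0.2552, 0.1910, 0.1910, 0.0922.
spectral radius ρ = 0.2552; 0.2552 < 1, so it converges for any x₀.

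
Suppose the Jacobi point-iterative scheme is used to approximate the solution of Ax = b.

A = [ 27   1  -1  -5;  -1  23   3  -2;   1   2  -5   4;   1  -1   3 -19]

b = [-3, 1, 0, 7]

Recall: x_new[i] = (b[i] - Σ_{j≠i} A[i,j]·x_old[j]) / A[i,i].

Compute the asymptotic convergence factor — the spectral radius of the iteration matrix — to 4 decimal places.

0.3831

A = D + L + U where D = diag(27, 23, -5, -19).
T_J = -D⁻¹(L+U): T[2,0] = -(1)/(-5) = +0.2000; T[2,2] = 0.
  T[0,:] = [+0.0000  -0.0370  +0.0370  +0.1852]
  T[1,:] = [+0.0435  +0.0000  -0.1304  +0.0870]
  T[2,:] = [+0.2000  +0.4000  +0.0000  +0.8000]
  T[3,:] = [+0.0526  -0.0526  +0.1579  +0.0000]
eigenvalue magnitudes: 0.3831, 0.1632, 0.1605, 0.1605.
ρ(T) = max|λ| = 0.3831; 0.3831 < 1, so it converges for any x₀.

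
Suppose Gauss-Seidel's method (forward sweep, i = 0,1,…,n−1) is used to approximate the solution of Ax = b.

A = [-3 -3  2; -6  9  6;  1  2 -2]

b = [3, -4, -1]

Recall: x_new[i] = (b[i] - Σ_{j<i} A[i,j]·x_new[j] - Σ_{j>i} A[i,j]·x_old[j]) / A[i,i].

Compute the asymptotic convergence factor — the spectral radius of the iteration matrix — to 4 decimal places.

Write A = D+L+U with D = diag(-3, 9, -2).
Gauss-Seidel: T = -(D+L)⁻¹U, row 0 first, T[0,2] = -(2)/(-3) = +0.6667; later rows by forward substitution.
  T[0,:] = [+0.0000  -1.0000  +0.6667]
  T[1,:] = [+0.0000  -0.6667  -0.2222]
  T[2,:] = [+0.0000  -1.1667  +0.1111]
|roots of det(T-λI)|: 0.9185, 0.3629, 0.0000.
ρ(T) = max|λ| = 0.9185; 0.9185 < 1: convergent.

0.9185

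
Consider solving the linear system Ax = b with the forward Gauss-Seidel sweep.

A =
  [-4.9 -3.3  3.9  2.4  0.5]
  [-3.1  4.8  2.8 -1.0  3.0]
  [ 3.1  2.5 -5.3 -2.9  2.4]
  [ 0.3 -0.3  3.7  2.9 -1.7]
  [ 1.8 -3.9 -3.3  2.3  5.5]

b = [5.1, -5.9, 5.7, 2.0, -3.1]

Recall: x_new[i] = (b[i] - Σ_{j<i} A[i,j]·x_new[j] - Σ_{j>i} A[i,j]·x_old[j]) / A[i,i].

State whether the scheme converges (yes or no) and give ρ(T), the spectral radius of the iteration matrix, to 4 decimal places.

Write A = D+L+U with D = diag(-4.9, 4.8, -5.3, 2.9, 5.5).
T_GS = -(D+L)⁻¹U: row 0 first, T[0,3] = -(2.4)/(-4.9) = +0.4898; later rows by forward substitution.
  T[0,:] = [+0.0000  -0.6735  +0.7959  +0.4898  +0.1020]
  T[1,:] = [+0.0000  -0.4349  -0.0693  +0.5247  -0.5591]
  T[2,:] = [+0.0000  -0.5991  +0.4328  -0.0132  +0.2488]
  T[3,:] = [+0.0000  +0.7890  -0.6418  +0.0205  +0.2004]
  T[4,:] = [+0.0000  -0.7774  +0.2185  +0.1953  -0.3644]
eigenvalue magnitudes: 1.2968, 0.9381, 0.1841, 0.1841, 0.0000.
ρ = 1.2968; 1.2968 > 1: divergent.

no, ρ = 1.2968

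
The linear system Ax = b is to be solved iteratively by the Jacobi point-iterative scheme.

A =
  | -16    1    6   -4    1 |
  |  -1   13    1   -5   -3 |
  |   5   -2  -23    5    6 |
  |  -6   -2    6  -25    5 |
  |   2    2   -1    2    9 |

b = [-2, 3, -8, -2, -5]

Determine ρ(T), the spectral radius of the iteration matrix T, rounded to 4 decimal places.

Diagonal D = diag(-16, 13, -23, -25, 9); L, U strict lower/upper.
Jacobi: T = -D⁻¹(L+U), T[0,4] = -(1)/(-16) = +0.0625; T[0,0] = 0.
  T[0,:] = [+0.0000 +0.0625 +0.3750 -0.2500 +0.0625]
  T[1,:] = [+0.0769 +0.0000 -0.0769 +0.3846 +0.2308]
  T[2,:] = [+0.2174 -0.0870 +0.0000 +0.2174 +0.2609]
  T[3,:] = [-0.2400 -0.0800 +0.2400 +0.0000 +0.2000]
  T[4,:] = [-0.2222 -0.2222 +0.1111 -0.2222 +0.0000]
|eigenvalues of T|: 0.5447, 0.3647, 0.3647, 0.2760, 0.0151.
spectral radius ρ = 0.5447; 0.5447 < 1, so it converges for any x₀.

0.5447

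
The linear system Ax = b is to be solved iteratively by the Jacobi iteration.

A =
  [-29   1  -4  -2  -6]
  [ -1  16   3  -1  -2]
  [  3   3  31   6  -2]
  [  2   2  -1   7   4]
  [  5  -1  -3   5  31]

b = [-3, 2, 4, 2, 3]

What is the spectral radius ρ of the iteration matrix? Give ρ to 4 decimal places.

Let D = diag(-29, 16, 31, 7, 31); L, U the strict triangles.
Jacobi T = -D⁻¹(L+U): T[2,0] = -(3)/(31) = -0.0968; T[2,2] = 0.
  T[0,:] = [+0.0000, +0.0345, -0.1379, -0.0690, -0.2069]
  T[1,:] = [+0.0625, +0.0000, -0.1875, +0.0625, +0.1250]
  T[2,:] = [-0.0968, -0.0968, +0.0000, -0.1935, +0.0645]
  T[3,:] = [-0.2857, -0.2857, +0.1429, +0.0000, -0.5714]
  T[4,:] = [-0.1613, +0.0323, +0.0968, -0.1613, +0.0000]
eigenvalue magnitudes: 0.3929, 0.2587, 0.1902, 0.1902, 0.1872.
ρ = 0.3929; 0.3929 < 1: convergent.

0.3929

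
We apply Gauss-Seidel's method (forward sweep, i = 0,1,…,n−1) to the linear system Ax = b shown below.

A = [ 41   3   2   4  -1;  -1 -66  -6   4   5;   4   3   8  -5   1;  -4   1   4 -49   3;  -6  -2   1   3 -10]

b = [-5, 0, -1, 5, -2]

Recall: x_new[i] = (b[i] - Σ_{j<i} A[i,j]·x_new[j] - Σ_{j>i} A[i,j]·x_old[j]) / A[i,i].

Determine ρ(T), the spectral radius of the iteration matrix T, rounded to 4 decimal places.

Diagonal D = diag(41, -66, 8, -49, -10); L, U strict lower/upper.
Gauss-Seidel: T = -(D+L)⁻¹U, row 0 first, T[0,1] = -(3)/(41) = -0.0732; later rows by forward substitution.
  T[0,:] = [+0.0000, -0.0732, -0.0488, -0.0976, +0.0244]
  T[1,:] = [+0.0000, +0.0011, -0.0902, +0.0621, +0.0754]
  T[2,:] = [+0.0000, +0.0362, +0.0582, +0.6505, -0.1655]
  T[3,:] = [+0.0000, +0.0089, +0.0069, +0.0623, +0.0473]
  T[4,:] = [+0.0000, +0.0500, +0.0552, +0.1299, -0.0321]
eigenvalue magnitudes: 0.1520, 0.1235, 0.1235, 0.0659, 0.0000.
spectral radius ρ = 0.1520; 0.1520 < 1 ⇒ converges.

0.1520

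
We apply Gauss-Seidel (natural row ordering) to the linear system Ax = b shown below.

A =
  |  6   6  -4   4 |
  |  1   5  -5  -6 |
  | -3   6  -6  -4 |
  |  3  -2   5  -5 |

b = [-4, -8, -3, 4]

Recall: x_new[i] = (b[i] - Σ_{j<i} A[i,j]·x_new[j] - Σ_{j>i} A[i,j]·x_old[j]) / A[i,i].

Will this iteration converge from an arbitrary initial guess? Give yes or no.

no

Diagonal D = diag(6, 5, -6, -5); L, U strict lower/upper.
T_GS = -(D+L)⁻¹U: row 0 first, T[0,3] = -(4)/(6) = -0.6667; later rows by forward substitution.
  T[0,:] = [+0.0000 -1.0000 +0.6667 -0.6667]
  T[1,:] = [+0.0000 +0.2000 +0.8667 +1.3333]
  T[2,:] = [+0.0000 +0.7000 +0.5333 +1.0000]
  T[3,:] = [+0.0000 +0.0200 +0.5867 +0.0667]
|λ(T)| sorted: 1.6134, 0.4979, 0.4979, 0.0000.
spectral radius ρ = 1.6134; 1.6134 > 1 ⇒ diverges.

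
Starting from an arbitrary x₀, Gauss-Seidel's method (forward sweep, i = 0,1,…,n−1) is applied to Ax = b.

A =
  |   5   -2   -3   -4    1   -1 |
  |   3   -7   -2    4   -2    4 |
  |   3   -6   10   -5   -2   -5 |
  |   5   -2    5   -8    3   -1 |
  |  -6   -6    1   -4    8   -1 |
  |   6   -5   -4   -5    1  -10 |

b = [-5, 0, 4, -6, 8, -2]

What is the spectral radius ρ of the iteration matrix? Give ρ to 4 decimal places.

1.2622

Write A = D+L+U with D = diag(5, -7, 10, -8, 8, -10).
GS T = -(D+L)⁻¹U: row 0 first, T[0,5] = -(-1)/(5) = +0.2000; later rows by forward substitution.
  T[0,:] = [+0.0000 +0.4000 +0.6000 +0.8000 -0.2000 +0.2000]
  T[1,:] = [+0.0000 +0.1714 -0.0286 +0.9143 -0.3714 +0.6571]
  T[2,:] = [+0.0000 -0.0171 -0.1971 +0.8086 +0.0371 +0.8343]
  T[3,:] = [+0.0000 +0.1964 +0.2589 +0.7768 +0.3661 +0.3571]
  T[4,:] = [+0.0000 +0.5289 +0.5827 +1.5730 -0.2502 +0.8421]
  T[5,:] = [+0.0000 +0.1158 +0.3819 -0.5317 -0.1572 -0.6366]
|roots of det(T-λI)|: 1.2622, 1.0691, 0.3495, 0.0695, 0.0490, 0.0000.
ρ(T) = max|λ| = 1.2622; 1.2622 > 1: divergent.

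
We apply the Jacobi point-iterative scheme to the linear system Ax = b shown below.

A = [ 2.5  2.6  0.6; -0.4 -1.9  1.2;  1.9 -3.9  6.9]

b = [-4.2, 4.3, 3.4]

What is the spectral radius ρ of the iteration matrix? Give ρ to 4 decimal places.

0.9311

Diagonal D = diag(2.5, -1.9, 6.9); L, U strict lower/upper.
Jacobi T = -D⁻¹(L+U): T[2,0] = -(1.9)/(6.9) = -0.2754; T[2,2] = 0.
  T[0,:] = [+0.0000, -1.0400, -0.2400]
  T[1,:] = [-0.2105, +0.0000, +0.6316]
  T[2,:] = [-0.2754, +0.5652, +0.0000]
moduli |λ_i(T)| = 0.9311, 0.4743, 0.4743.
ρ = 0.9311; 0.9311 < 1: convergent.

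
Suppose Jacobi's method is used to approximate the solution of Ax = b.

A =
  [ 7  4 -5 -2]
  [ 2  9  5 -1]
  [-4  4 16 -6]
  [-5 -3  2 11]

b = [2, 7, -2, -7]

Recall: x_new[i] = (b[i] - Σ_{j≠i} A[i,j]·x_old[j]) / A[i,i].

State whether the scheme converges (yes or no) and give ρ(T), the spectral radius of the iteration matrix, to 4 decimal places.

Split A = D + L + U, D = diag(7, 9, 16, 11).
Jacobi T = -D⁻¹(L+U): T[3,1] = -(-3)/(11) = +0.2727; T[3,3] = 0.
  T[0,:] = [+0.0000  -0.5714  +0.7143  +0.2857]
  T[1,:] = [-0.2222  +0.0000  -0.5556  +0.1111]
  T[2,:] = [+0.2500  -0.2500  +0.0000  +0.3750]
  T[3,:] = [+0.4545  +0.2727  -0.1818  +0.0000]
moduli |λ_i(T)| = 0.8347, 0.5617, 0.2447, 0.0283.
spectral radius ρ = 0.8347; 0.8347 < 1, so it converges for any x₀.

yes, ρ = 0.8347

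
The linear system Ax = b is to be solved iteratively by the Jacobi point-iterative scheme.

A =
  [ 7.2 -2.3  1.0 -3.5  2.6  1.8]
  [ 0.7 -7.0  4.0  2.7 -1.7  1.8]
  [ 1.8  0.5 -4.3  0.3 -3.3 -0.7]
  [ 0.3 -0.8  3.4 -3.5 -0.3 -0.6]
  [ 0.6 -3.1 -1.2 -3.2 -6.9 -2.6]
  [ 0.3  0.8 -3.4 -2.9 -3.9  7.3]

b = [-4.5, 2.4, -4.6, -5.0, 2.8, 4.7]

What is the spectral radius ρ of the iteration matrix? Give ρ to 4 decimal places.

1.1286

Let D = diag(7.2, -7, -4.3, -3.5, -6.9, 7.3); L, U the strict triangles.
Jacobi T = -D⁻¹(L+U): T[5,2] = -(-3.4)/(7.3) = +0.4658; T[5,5] = 0.
  T[0,:] = [+0.0000, +0.3194, -0.1389, +0.4861, -0.3611, -0.2500]
  T[1,:] = [+0.1000, +0.0000, +0.5714, +0.3857, -0.2429, +0.2571]
  T[2,:] = [+0.4186, +0.1163, +0.0000, +0.0698, -0.7674, -0.1628]
  T[3,:] = [+0.0857, -0.2286, +0.9714, +0.0000, -0.0857, -0.1714]
  T[4,:] = [+0.0870, -0.4493, -0.1739, -0.4638, +0.0000, -0.3768]
  T[5,:] = [-0.0411, -0.1096, +0.4658, +0.3973, +0.5342, +0.0000]
moduli |λ_i(T)| = 1.1286, 0.8862, 0.8862, 0.3867, 0.3867, 0.1918.
spectral radius ρ = 1.1286; 1.1286 > 1, so it fails to converge.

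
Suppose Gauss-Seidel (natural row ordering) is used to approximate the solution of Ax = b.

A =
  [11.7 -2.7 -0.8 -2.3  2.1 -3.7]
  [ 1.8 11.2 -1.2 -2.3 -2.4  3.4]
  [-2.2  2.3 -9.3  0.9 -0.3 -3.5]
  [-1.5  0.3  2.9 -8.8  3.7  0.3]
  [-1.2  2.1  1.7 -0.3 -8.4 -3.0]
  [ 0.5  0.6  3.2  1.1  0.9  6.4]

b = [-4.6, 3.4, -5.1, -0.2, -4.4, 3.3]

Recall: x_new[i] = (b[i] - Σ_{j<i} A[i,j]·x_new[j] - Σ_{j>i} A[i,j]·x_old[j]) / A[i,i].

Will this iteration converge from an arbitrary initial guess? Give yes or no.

A = D + L + U where D = diag(11.7, 11.2, -9.3, -8.8, -8.4, 6.4).
T_GS = -(D+L)⁻¹U: row 0 first, T[0,2] = -(-0.8)/(11.7) = +0.0684; later rows by forward substitution.
  T[0,:] = [+0.0000  +0.2308  +0.0684  +0.1966  -0.1795  +0.3162]
  T[1,:] = [+0.0000  -0.0371  +0.0962  +0.1738  +0.2431  -0.3544]
  T[2,:] = [+0.0000  -0.0638  +0.0076  +0.0932  +0.0703  -0.5388]
  T[3,:] = [+0.0000  -0.0616  -0.0059  +0.0031  +0.4825  -0.2095]
  T[4,:] = [+0.0000  -0.0529  +0.0160  +0.0341  +0.0834  -0.5925]
  T[5,:] = [+0.0000  +0.0354  -0.0194  -0.0836  -0.1386  +0.3972]
eigenvalue magnitudes: 0.6077, 0.1562, 0.1562, 0.0435, 0.0435, 0.0000.
ρ = 0.6077; 0.6077 < 1 ⇒ converges.

yes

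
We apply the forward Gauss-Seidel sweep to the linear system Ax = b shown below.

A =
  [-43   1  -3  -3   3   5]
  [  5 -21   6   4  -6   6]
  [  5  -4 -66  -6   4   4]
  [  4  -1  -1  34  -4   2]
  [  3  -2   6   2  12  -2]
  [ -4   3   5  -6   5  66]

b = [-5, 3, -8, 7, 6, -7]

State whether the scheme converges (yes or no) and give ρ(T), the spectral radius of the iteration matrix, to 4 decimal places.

Let D = diag(-43, -21, -66, 34, 12, 66); L, U the strict triangles.
Gauss-Seidel: T = -(D+L)⁻¹U, row 0 first, T[0,3] = -(-3)/(-43) = -0.0698; later rows by forward substitution.
  T[0,:] = [+0.0000, +0.0233, -0.0698, -0.0698, +0.0698, +0.1163]
  T[1,:] = [+0.0000, +0.0055, +0.2691, +0.1739, -0.2691, +0.3134]
  T[2,:] = [+0.0000, +0.0014, -0.0216, -0.1067, +0.0822, +0.0504]
  T[3,:] = [+0.0000, -0.0025, +0.0155, +0.0102, +0.1039, -0.0618]
  T[4,:] = [+0.0000, -0.0052, +0.0705, +0.0981, -0.1207, +0.1749]
  T[5,:] = [+0.0000, +0.0012, -0.0188, -0.0106, +0.0288, -0.0299]
eigenvalue magnitudes: 0.2456, 0.0543, 0.0543, 0.0496, 0.0200, 0.0000.
ρ = 0.2456; 0.2456 < 1 ⇒ converges.

yes, ρ = 0.2456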